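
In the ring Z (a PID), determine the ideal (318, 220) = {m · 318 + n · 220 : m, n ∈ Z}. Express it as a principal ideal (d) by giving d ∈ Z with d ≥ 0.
In the PID Z, (a, b) is generated by gcd(a, b). Compute gcd(318, 220) with the extended Euclidean algorithm, tracking rows (r, s, t) with s·318 + t·220 = r:
  row A: (318, 1, 0)   [1·318 + 0·220 = 318]
  row B: (220, 0, 1)   [0·318 + 1·220 = 220]
  318 = 1·220 + 98   → row C = row A − 1·row B = (98, 1, −1)   [check: 1·318 − 1·220 = 98]
  220 = 2·98 + 24   → row D = row B − 2·row C = (24, −2, 3)   [check: −2·318 + 3·220 = 24]
  98 = 4·24 + 2   → row E = row C − 4·row D = (2, 9, −13)   [check: 9·318 − 13·220 = 2]
  24 = 12·2 + 0   → remainder 0, stop. gcd = 2 (last nonzero row E).
So gcd(318, 220) = 2, with Bézout identity 9·318 − 13·220 = 2. Containment (⊇): the Bézout identity exhibits 2 as an element of (318, 220), giving (2) ⊆ (318, 220). Containment (⊆): since 2 | 318 and 2 | 220 (318 = 2·159, 220 = 2·110), every Z-linear combination of 318 and 220 is divisible by 2, so (318, 220) ⊆ (2). Therefore (318, 220) = (2), d = 2.

Final answer: (318, 220) = (2); d = 2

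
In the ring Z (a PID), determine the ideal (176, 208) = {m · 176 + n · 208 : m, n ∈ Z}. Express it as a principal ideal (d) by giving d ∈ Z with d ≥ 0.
(176, 208) = (16); d = 16

In the PID Z, (a, b) is generated by gcd(a, b). Compute gcd(208, 176) with the extended Euclidean algorithm, tracking rows (r, s, t) with s·208 + t·176 = r:
  row A: (208, 1, 0)   [1·208 + 0·176 = 208]
  row B: (176, 0, 1)   [0·208 + 1·176 = 176]
  208 = 1·176 + 32   → row C = row A − 1·row B = (32, 1, −1)   [check: 1·208 − 1·176 = 32]
  176 = 5·32 + 16   → row D = row B − 5·row C = (16, −5, 6)   [check: −5·208 + 6·176 = 16]
  32 = 2·16 + 0   → remainder 0, stop. gcd = 16 (last nonzero row D).
So gcd(176, 208) = 16, with Bézout identity −5·208 + 6·176 = 16. Containment (⊇): the Bézout identity exhibits 16 as an element of (176, 208), giving (16) ⊆ (176, 208). Containment (⊆): since 16 | 176 and 16 | 208 (176 = 16·11, 208 = 16·13), every Z-linear combination of 176 and 208 is divisible by 16, so (176, 208) ⊆ (16). Therefore (176, 208) = (16), d = 16.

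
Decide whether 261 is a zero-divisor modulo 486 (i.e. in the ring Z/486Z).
YES

gcd(261, 486) = 9 > 1, so 261 is not a unit in Z/486Z. In Z/nZ every nonzero non-unit is a zero-divisor: explicitly, take b = 486/gcd = 54 ≠ 0 (mod 486); then 261·54 = 14094 = 29·486, i.e. 261·54 ≡ 0 (mod 486). So 261 is a zero-divisor.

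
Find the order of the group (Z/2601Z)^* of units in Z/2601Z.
|(Z/2601Z)^*| = 1632

(Z/2601Z)^* consists of the classes a with gcd(a, 2601) = 1, so its order is φ(2601). φ is multiplicative, with φ(p^e) = p^e − p^(e−1). Factorise 2601 = 3^2 · 17^2. Then
  φ(2601) = (3^2 − 3^1) · (17^2 − 17^1) = 6 · 272 = 1632.
Thus |(Z/2601Z)^*| = 1632.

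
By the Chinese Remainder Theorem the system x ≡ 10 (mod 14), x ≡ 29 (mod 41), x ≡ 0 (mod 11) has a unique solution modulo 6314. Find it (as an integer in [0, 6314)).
The moduli 14, 41, 11 are pairwise coprime, so by the CRT there is a unique solution mod 14·41·11 = 6314.
Solve by successive substitution. Start with x ≡ 10 (mod 14).
  Combine with x ≡ 29 (mod 41): write x = 10 + 14·t and require 10 + 14·t ≡ 29 (mod 41), i.e. 14·t ≡ 29 − 10 ≡ 19 (mod 41). Since 14^(−1) ≡ 3 (mod 41), t ≡ 3·19 ≡ 16 (mod 41). So x ≡ 10 + 14·16 = 234 (mod 574).
  Combine with x ≡ 0 (mod 11): write x = 234 + 574·t and require 234 + 574·t ≡ 0 (mod 11), i.e. 574·t ≡ 0 − 234 ≡ 8 (mod 11). Since 574^(−1) ≡ 6 (mod 11) (574 ≡ 2 (mod 11)), t ≡ 6·8 ≡ 4 (mod 11). So x ≡ 234 + 574·4 = 2530 (mod 6314).
Unique solution in [0, 6314): x = 2530.

Final answer: x ≡ 2530 (mod 6314); the representative in [0, 6314) is 2530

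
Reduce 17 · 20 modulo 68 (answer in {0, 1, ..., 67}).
Both factors are already reduced mod 68. 17 · 20 = 340. Dividing by 68: 340 = 5·68 + 0. So (17 · 20) mod 68 = 0.

Final answer: 0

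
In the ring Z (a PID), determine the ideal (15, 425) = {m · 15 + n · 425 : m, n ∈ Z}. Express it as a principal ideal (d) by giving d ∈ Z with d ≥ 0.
In the PID Z, (a, b) is generated by gcd(a, b). Compute gcd(425, 15) with the extended Euclidean algorithm, tracking rows (r, s, t) with s·425 + t·15 = r:
  row A: (425, 1, 0)   [1·425 + 0·15 = 425]
  row B: (15, 0, 1)   [0·425 + 1·15 = 15]
  425 = 28·15 + 5   → row C = row A − 28·row B = (5, 1, −28)   [check: 1·425 − 28·15 = 5]
  15 = 3·5 + 0   → remainder 0, stop. gcd = 5 (last nonzero row C).
So gcd(15, 425) = 5, with Bézout identity 1·425 − 28·15 = 5. Containment (⊇): the Bézout identity exhibits 5 as an element of (15, 425), giving (5) ⊆ (15, 425). Containment (⊆): since 5 | 15 and 5 | 425 (15 = 5·3, 425 = 5·85), every Z-linear combination of 15 and 425 is divisible by 5, so (15, 425) ⊆ (5). Therefore (15, 425) = (5), d = 5.

Final answer: (15, 425) = (5); d = 5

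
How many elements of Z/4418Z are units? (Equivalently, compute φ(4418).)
An element a ∈ Z/4418Z is a unit iff gcd(a, 4418) = 1, so the number of units is φ(4418). φ is multiplicative, with φ(p^e) = p^e − p^(e−1). Factorise 4418 = 2 · 47^2. Then
  φ(4418) = (2 − 1) · (47^2 − 47^1) = 1 · 2162 = 2162.

Final answer: Z/4418Z has φ(4418) = 2162 units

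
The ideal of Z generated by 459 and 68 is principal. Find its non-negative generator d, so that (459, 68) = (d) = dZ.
In the PID Z, (a, b) is generated by gcd(a, b). Compute gcd(459, 68) with the extended Euclidean algorithm, tracking rows (r, s, t) with s·459 + t·68 = r:
  row A: (459, 1, 0)   [1·459 + 0·68 = 459]
  row B: (68, 0, 1)   [0·459 + 1·68 = 68]
  459 = 6·68 + 51   → row C = row A − 6·row B = (51, 1, −6)   [check: 1·459 − 6·68 = 51]
  68 = 1·51 + 17   → row D = row B − 1·row C = (17, −1, 7)   [check: −1·459 + 7·68 = 17]
  51 = 3·17 + 0   → remainder 0, stop. gcd = 17 (last nonzero row D).
So gcd(459, 68) = 17, with Bézout identity −1·459 + 7·68 = 17. Containment (⊇): the Bézout identity exhibits 17 as an element of (459, 68), giving (17) ⊆ (459, 68). Containment (⊆): since 17 | 459 and 17 | 68 (459 = 17·27, 68 = 17·4), every Z-linear combination of 459 and 68 is divisible by 17, so (459, 68) ⊆ (17). Therefore (459, 68) = (17), d = 17.

Final answer: (459, 68) = (17); d = 17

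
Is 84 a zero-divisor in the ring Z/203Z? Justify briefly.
gcd(84, 203) = 7 > 1, so 84 is not a unit in Z/203Z. In Z/nZ every nonzero non-unit is a zero-divisor: explicitly, take b = 203/gcd = 29 ≠ 0 (mod 203); then 84·29 = 2436 = 12·203, i.e. 84·29 ≡ 0 (mod 203). So 84 is a zero-divisor.

Final answer: YES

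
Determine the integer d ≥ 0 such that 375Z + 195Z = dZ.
(375, 195) = (15); d = 15

In the PID Z, (a, b) is generated by gcd(a, b). Compute gcd(375, 195) with the extended Euclidean algorithm, tracking rows (r, s, t) with s·375 + t·195 = r:
  row A: (375, 1, 0)   [1·375 + 0·195 = 375]
  row B: (195, 0, 1)   [0·375 + 1·195 = 195]
  375 = 1·195 + 180   → row C = row A − 1·row B = (180, 1, −1)   [check: 1·375 − 1·195 = 180]
  195 = 1·180 + 15   → row D = row B − 1·row C = (15, −1, 2)   [check: −1·375 + 2·195 = 15]
  180 = 12·15 + 0   → remainder 0, stop. gcd = 15 (last nonzero row D).
So gcd(375, 195) = 15, with Bézout identity −1·375 + 2·195 = 15. Containment (⊇): the Bézout identity exhibits 15 as an element of (375, 195), giving (15) ⊆ (375, 195). Containment (⊆): since 15 | 375 and 15 | 195 (375 = 15·25, 195 = 15·13), every Z-linear combination of 375 and 195 is divisible by 15, so (375, 195) ⊆ (15). Therefore (375, 195) = (15), d = 15.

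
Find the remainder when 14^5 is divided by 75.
Use repeated squaring. Binary(5) = 101. Walk through the bits of the exponent 5 left-to-right: at each bit after the leading one, square the running value, then multiply by 14 if the bit is 1 (always reducing mod 75):
  bit 1 = 1 (leading): start with 14.
  bit 2 = 0: square 14^2 = 196 ≡ 46 (mod 75).
  bit 3 = 1: square 46^2 = 2116 ≡ 16; bit is 1, so multiply 16·14 = 224 ≡ 74 (mod 75).
Final value: 14^5 ≡ 74 (mod 75).

Final answer: 74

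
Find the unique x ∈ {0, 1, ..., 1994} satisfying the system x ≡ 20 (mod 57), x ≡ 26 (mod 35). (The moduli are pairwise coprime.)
x ≡ 761 (mod 1995); the representative in [0, 1995) is 761

The moduli 57, 35 are pairwise coprime, so by the CRT there is a unique solution mod 57·35 = 1995.
Solve by successive substitution. Start with x ≡ 20 (mod 57).
  Combine with x ≡ 26 (mod 35): write x = 20 + 57·t and require 20 + 57·t ≡ 26 (mod 35), i.e. 57·t ≡ 26 − 20 ≡ 6 (mod 35). Since 57^(−1) ≡ 8 (mod 35) (57 ≡ 22 (mod 35)), t ≡ 8·6 ≡ 13 (mod 35). So x ≡ 20 + 57·13 = 761 (mod 1995).
Unique solution in [0, 1995): x = 761.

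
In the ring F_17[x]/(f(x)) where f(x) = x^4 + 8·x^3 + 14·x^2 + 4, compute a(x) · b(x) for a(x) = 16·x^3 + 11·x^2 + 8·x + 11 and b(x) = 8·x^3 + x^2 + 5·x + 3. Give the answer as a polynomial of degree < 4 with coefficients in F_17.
Multiply as integer polynomials: a · b = 128·x^6 + 104·x^5 + 155·x^4 + 199·x^3 + 84·x^2 + 79·x + 33. Reducing coefficients mod 17: a · b ≡ 9·x^6 + 2·x^5 + 2·x^4 + 12·x^3 + 16·x^2 + 11·x + 16. Now divide by f(x) = x^4 + 8·x^3 + 14·x^2 + 4 in F_17[x], eliminating the leading term at each step:
  leading term 9·x^6: subtract (9·x^2)·f(x) = 9·x^6 + 4·x^5 + 7·x^4 + 2·x^2, leaving 15·x^5 + 12·x^4 + 12·x^3 + 14·x^2 + 11·x + 16 (coefficients mod 17)
  leading term 15·x^5: subtract (15·x)·f(x) = 15·x^5 + x^4 + 6·x^3 + 9·x, leaving 11·x^4 + 6·x^3 + 14·x^2 + 2·x + 16 (coefficients mod 17)
  leading term 11·x^4: subtract (11)·f(x) = 11·x^4 + 3·x^3 + x^2 + 10, leaving 3·x^3 + 13·x^2 + 2·x + 6 (coefficients mod 17)
The degree is now < 4, so this is the remainder. Hence a · b ≡ 3·x^3 + 13·x^2 + 2·x + 6 in F_17[x]/(f).

Final answer: a · b ≡ 3·x^3 + 13·x^2 + 2·x + 6 (mod f(x))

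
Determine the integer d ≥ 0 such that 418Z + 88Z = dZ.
(418, 88) = (22); d = 22

In the PID Z, (a, b) is generated by gcd(a, b). Compute gcd(418, 88) with the extended Euclidean algorithm, tracking rows (r, s, t) with s·418 + t·88 = r:
  row A: (418, 1, 0)   [1·418 + 0·88 = 418]
  row B: (88, 0, 1)   [0·418 + 1·88 = 88]
  418 = 4·88 + 66   → row C = row A − 4·row B = (66, 1, −4)   [check: 1·418 − 4·88 = 66]
  88 = 1·66 + 22   → row D = row B − 1·row C = (22, −1, 5)   [check: −1·418 + 5·88 = 22]
  66 = 3·22 + 0   → remainder 0, stop. gcd = 22 (last nonzero row D).
So gcd(418, 88) = 22, with Bézout identity −1·418 + 5·88 = 22. Containment (⊇): the Bézout identity exhibits 22 as an element of (418, 88), giving (22) ⊆ (418, 88). Containment (⊆): since 22 | 418 and 22 | 88 (418 = 22·19, 88 = 22·4), every Z-linear combination of 418 and 88 is divisible by 22, so (418, 88) ⊆ (22). Therefore (418, 88) = (22), d = 22.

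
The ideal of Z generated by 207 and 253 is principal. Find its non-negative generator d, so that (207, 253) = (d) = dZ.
(207, 253) = (23); d = 23

In the PID Z, (a, b) is generated by gcd(a, b). Compute gcd(253, 207) with the extended Euclidean algorithm, tracking rows (r, s, t) with s·253 + t·207 = r:
  row A: (253, 1, 0)   [1·253 + 0·207 = 253]
  row B: (207, 0, 1)   [0·253 + 1·207 = 207]
  253 = 1·207 + 46   → row C = row A − 1·row B = (46, 1, −1)   [check: 1·253 − 1·207 = 46]
  207 = 4·46 + 23   → row D = row B − 4·row C = (23, −4, 5)   [check: −4·253 + 5·207 = 23]
  46 = 2·23 + 0   → remainder 0, stop. gcd = 23 (last nonzero row D).
So gcd(207, 253) = 23, with Bézout identity −4·253 + 5·207 = 23. Containment (⊇): the Bézout identity exhibits 23 as an element of (207, 253), giving (23) ⊆ (207, 253). Containment (⊆): since 23 | 207 and 23 | 253 (207 = 23·9, 253 = 23·11), every Z-linear combination of 207 and 253 is divisible by 23, so (207, 253) ⊆ (23). Therefore (207, 253) = (23), d = 23.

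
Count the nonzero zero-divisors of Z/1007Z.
Z/1007Z has 70 nonzero zero-divisors

In Z/1007Z each nonzero element is either a unit (gcd with 1007 is 1) or a zero-divisor (gcd > 1). The number of units is φ(1007): factorise 1007 = 19 · 53, so φ(1007) = (19 − 1) · (53 − 1) = 18 · 52 = 936. The nonzero elements number 1007 − 1 = 1006. Hence the nonzero zero-divisors number 1006 − 936 = 70.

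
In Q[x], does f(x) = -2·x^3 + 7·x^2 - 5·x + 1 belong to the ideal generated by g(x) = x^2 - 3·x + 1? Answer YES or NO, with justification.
YES

In Q[x] the ideal (g) consists of all multiples of g, so f ∈ (g) iff g | f, i.e. iff the remainder of f on division by g is 0. Divide f by g (g is monic, so eliminate the leading term of the running remainder at each step):
  leading term -2·x^3: subtract (-2·x)·g(x) = -2·x^3 + 6·x^2 - 2·x, leaving x^2 - 3·x + 1
  leading term x^2: subtract (1)·g(x) = x^2 - 3·x + 1, leaving 0
The remainder is 0, so f(x) = g(x) · h(x) with h(x) = 1 - 2·x. Hence g | f, i.e. f ∈ (g).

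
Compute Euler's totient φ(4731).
φ(4731) = 2952

φ is multiplicative, with φ(p^e) = p^e − p^(e−1). Factorise 4731 = 3 · 19 · 83. Then
  φ(4731) = (3 − 1) · (19 − 1) · (83 − 1) = 2 · 18 · 82 = 2952.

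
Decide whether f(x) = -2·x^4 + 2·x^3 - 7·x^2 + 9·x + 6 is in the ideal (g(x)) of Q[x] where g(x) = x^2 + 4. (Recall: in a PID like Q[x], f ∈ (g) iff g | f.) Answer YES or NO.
In Q[x] the ideal (g) consists of all multiples of g, so f ∈ (g) iff g | f, i.e. iff the remainder of f on division by g is 0. Divide f by g (g is monic, so eliminate the leading term of the running remainder at each step):
  leading term -2·x^4: subtract (-2·x^2)·g(x) = -2·x^4 - 8·x^2, leaving 2·x^3 + x^2 + 9·x + 6
  leading term 2·x^3: subtract (2·x)·g(x) = 2·x^3 + 8·x, leaving x^2 + x + 6
  leading term x^2: subtract (1)·g(x) = x^2 + 4, leaving x + 2
The remainder r(x) = x + 2 ≠ 0 (and deg r < deg g), so g ∤ f, i.e. f ∉ (g).

Final answer: NO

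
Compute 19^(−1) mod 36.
19^(−1) ≡ 19 (mod 36)

Apply the extended Euclidean algorithm to (36, 19), tracking rows (r, s, t) with s·36 + t·19 = r. Each division r_prev = q·r_cur + r_new produces the new row as (previous row) − q·(current row):
  row A: (36, 1, 0)   [1·36 + 0·19 = 36]
  row B: (19, 0, 1)   [0·36 + 1·19 = 19]
  36 = 1·19 + 17   → row C = row A − 1·row B = (17, 1, −1)   [check: 1·36 − 1·19 = 17]
  19 = 1·17 + 2   → row D = row B − 1·row C = (2, −1, 2)   [check: −1·36 + 2·19 = 2]
  17 = 8·2 + 1   → row E = row C − 8·row D = (1, 9, −17)   [check: 9·36 − 17·19 = 1]
  2 = 2·1 + 0   → remainder 0, stop. gcd = 1 (last nonzero row E).
The gcd is 1, so 19 is invertible mod 36. The last nonzero row gives 9·36 − 17·19 = 1, so t = −17. So 19^(−1) ≡ −17 ≡ 19 (mod 36). Verify: 19 · 19 = 361 ≡ 1 (mod 36). ✓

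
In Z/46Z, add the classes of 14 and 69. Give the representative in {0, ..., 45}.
Reduce the summands first: 69 ≡ 23 (mod 46), so 14 + 69 ≡ 14 + 23 (mod 46). 14 + 23 = 37; 37 = 0·46 + 37, so (14 + 69) mod 46 = 37.

Final answer: 37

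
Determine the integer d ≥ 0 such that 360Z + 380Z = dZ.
(360, 380) = (20); d = 20

In the PID Z, (a, b) is generated by gcd(a, b). Compute gcd(380, 360) with the extended Euclidean algorithm, tracking rows (r, s, t) with s·380 + t·360 = r:
  row A: (380, 1, 0)   [1·380 + 0·360 = 380]
  row B: (360, 0, 1)   [0·380 + 1·360 = 360]
  380 = 1·360 + 20   → row C = row A − 1·row B = (20, 1, −1)   [check: 1·380 − 1·360 = 20]
  360 = 18·20 + 0   → remainder 0, stop. gcd = 20 (last nonzero row C).
So gcd(360, 380) = 20, with Bézout identity 1·380 − 1·360 = 20. Containment (⊇): the Bézout identity exhibits 20 as an element of (360, 380), giving (20) ⊆ (360, 380). Containment (⊆): since 20 | 360 and 20 | 380 (360 = 20·18, 380 = 20·19), every Z-linear combination of 360 and 380 is divisible by 20, so (360, 380) ⊆ (20). Therefore (360, 380) = (20), d = 20.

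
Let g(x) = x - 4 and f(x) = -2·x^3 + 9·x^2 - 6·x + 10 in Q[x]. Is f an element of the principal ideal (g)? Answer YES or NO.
NO

In Q[x] the ideal (g) consists of all multiples of g, so f ∈ (g) iff g | f, i.e. iff the remainder of f on division by g is 0. Divide f by g (g is monic, so eliminate the leading term of the running remainder at each step):
  leading term -2·x^3: subtract (-2·x^2)·g(x) = -2·x^3 + 8·x^2, leaving x^2 - 6·x + 10
  leading term x^2: subtract (x)·g(x) = x^2 - 4·x, leaving 10 - 2·x
  leading term -2·x: subtract (-2)·g(x) = 8 - 2·x, leaving 2
The remainder r(x) = 2 ≠ 0 (and deg r < deg g), so g ∤ f, i.e. f ∉ (g).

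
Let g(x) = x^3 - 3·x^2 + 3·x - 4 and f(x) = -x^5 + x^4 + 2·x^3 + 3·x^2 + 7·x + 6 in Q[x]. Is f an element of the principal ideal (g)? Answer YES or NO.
NO

In Q[x] the ideal (g) consists of all multiples of g, so f ∈ (g) iff g | f, i.e. iff the remainder of f on division by g is 0. Divide f by g (g is monic, so eliminate the leading term of the running remainder at each step):
  leading term -x^5: subtract (-x^2)·g(x) = -x^5 + 3·x^4 - 3·x^3 + 4·x^2, leaving -2·x^4 + 5·x^3 - x^2 + 7·x + 6
  leading term -2·x^4: subtract (-2·x)·g(x) = -2·x^4 + 6·x^3 - 6·x^2 + 8·x, leaving -x^3 + 5·x^2 - x + 6
  leading term -x^3: subtract (-1)·g(x) = -x^3 + 3·x^2 - 3·x + 4, leaving 2·x^2 + 2·x + 2
The remainder r(x) = 2·x^2 + 2·x + 2 ≠ 0 (and deg r < deg g), so g ∤ f, i.e. f ∉ (g).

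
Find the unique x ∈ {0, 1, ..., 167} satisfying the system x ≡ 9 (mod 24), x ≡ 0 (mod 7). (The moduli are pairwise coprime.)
x ≡ 105 (mod 168); the representative in [0, 168) is 105

The moduli 24, 7 are pairwise coprime, so by the CRT there is a unique solution mod 24·7 = 168.
Solve by successive substitution. Start with x ≡ 9 (mod 24).
  Combine with x ≡ 0 (mod 7): write x = 9 + 24·t and require 9 + 24·t ≡ 0 (mod 7), i.e. 24·t ≡ 0 − 9 ≡ 5 (mod 7). Since 24^(−1) ≡ 5 (mod 7) (24 ≡ 3 (mod 7)), t ≡ 5·5 ≡ 4 (mod 7). So x ≡ 9 + 24·4 = 105 (mod 168).
Unique solution in [0, 168): x = 105.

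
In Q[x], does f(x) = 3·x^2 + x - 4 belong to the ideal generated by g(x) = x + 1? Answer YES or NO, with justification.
In Q[x] the ideal (g) consists of all multiples of g, so f ∈ (g) iff g | f, i.e. iff the remainder of f on division by g is 0. Divide f by g (g is monic, so eliminate the leading term of the running remainder at each step):
  leading term 3·x^2: subtract (3·x)·g(x) = 3·x^2 + 3·x, leaving -2·x - 4
  leading term -2·x: subtract (-2)·g(x) = -2·x - 2, leaving -2
The remainder r(x) = -2 ≠ 0 (and deg r < deg g), so g ∤ f, i.e. f ∉ (g).

Final answer: NO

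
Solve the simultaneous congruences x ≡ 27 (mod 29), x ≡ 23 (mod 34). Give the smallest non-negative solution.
x ≡ 839 (mod 986); the representative in [0, 986) is 839

The moduli 29, 34 are pairwise coprime, so by the CRT there is a unique solution mod 29·34 = 986.
Solve by successive substitution. Start with x ≡ 27 (mod 29).
  Combine with x ≡ 23 (mod 34): write x = 27 + 29·t and require 27 + 29·t ≡ 23 (mod 34), i.e. 29·t ≡ 23 − 27 ≡ 30 (mod 34). Since 29^(−1) ≡ 27 (mod 34), t ≡ 27·30 ≡ 28 (mod 34). So x ≡ 27 + 29·28 = 839 (mod 986).
Unique solution in [0, 986): x = 839.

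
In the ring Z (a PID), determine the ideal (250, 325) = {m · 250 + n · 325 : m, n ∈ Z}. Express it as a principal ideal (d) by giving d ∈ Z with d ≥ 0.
In the PID Z, (a, b) is generated by gcd(a, b). Compute gcd(325, 250) with the extended Euclidean algorithm, tracking rows (r, s, t) with s·325 + t·250 = r:
  row A: (325, 1, 0)   [1·325 + 0·250 = 325]
  row B: (250, 0, 1)   [0·325 + 1·250 = 250]
  325 = 1·250 + 75   → row C = row A − 1·row B = (75, 1, −1)   [check: 1·325 − 1·250 = 75]
  250 = 3·75 + 25   → row D = row B − 3·row C = (25, −3, 4)   [check: −3·325 + 4·250 = 25]
  75 = 3·25 + 0   → remainder 0, stop. gcd = 25 (last nonzero row D).
So gcd(250, 325) = 25, with Bézout identity −3·325 + 4·250 = 25. Containment (⊇): the Bézout identity exhibits 25 as an element of (250, 325), giving (25) ⊆ (250, 325). Containment (⊆): since 25 | 250 and 25 | 325 (250 = 25·10, 325 = 25·13), every Z-linear combination of 250 and 325 is divisible by 25, so (250, 325) ⊆ (25). Therefore (250, 325) = (25), d = 25.

Final answer: (250, 325) = (25); d = 25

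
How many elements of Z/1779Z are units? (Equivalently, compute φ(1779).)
Z/1779Z has φ(1779) = 1184 units

An element a ∈ Z/1779Z is a unit iff gcd(a, 1779) = 1, so the number of units is φ(1779). φ is multiplicative, with φ(p^e) = p^e − p^(e−1). Factorise 1779 = 3 · 593. Then
  φ(1779) = (3 − 1) · (593 − 1) = 2 · 592 = 1184.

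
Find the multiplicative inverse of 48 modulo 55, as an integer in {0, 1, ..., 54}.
48^(−1) ≡ 47 (mod 55)

Apply the extended Euclidean algorithm to (55, 48), tracking rows (r, s, t) with s·55 + t·48 = r. Each division r_prev = q·r_cur + r_new produces the new row as (previous row) − q·(current row):
  row A: (55, 1, 0)   [1·55 + 0·48 = 55]
  row B: (48, 0, 1)   [0·55 + 1·48 = 48]
  55 = 1·48 + 7   → row C = row A − 1·row B = (7, 1, −1)   [check: 1·55 − 1·48 = 7]
  48 = 6·7 + 6   → row D = row B − 6·row C = (6, −6, 7)   [check: −6·55 + 7·48 = 6]
  7 = 1·6 + 1   → row E = row C − 1·row D = (1, 7, −8)   [check: 7·55 − 8·48 = 1]
  6 = 6·1 + 0   → remainder 0, stop. gcd = 1 (last nonzero row E).
The gcd is 1, so 48 is invertible mod 55. The last nonzero row gives 7·55 − 8·48 = 1, so t = −8. So 48^(−1) ≡ −8 ≡ 47 (mod 55). Verify: 48 · 47 = 2256 ≡ 1 (mod 55). ✓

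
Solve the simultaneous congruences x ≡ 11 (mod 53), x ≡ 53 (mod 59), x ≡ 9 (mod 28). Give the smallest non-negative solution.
The moduli 53, 59, 28 are pairwise coprime, so by the CRT there is a unique solution mod 53·59·28 = 87556.
Solve by successive substitution. Start with x ≡ 11 (mod 53).
  Combine with x ≡ 53 (mod 59): write x = 11 + 53·t and require 11 + 53·t ≡ 53 (mod 59), i.e. 53·t ≡ 53 − 11 ≡ 42 (mod 59). Since 53^(−1) ≡ 49 (mod 59), t ≡ 49·42 ≡ 52 (mod 59). So x ≡ 11 + 53·52 = 2767 (mod 3127).
  Combine with x ≡ 9 (mod 28): write x = 2767 + 3127·t and require 2767 + 3127·t ≡ 9 (mod 28), i.e. 3127·t ≡ 9 − 2767 ≡ 14 (mod 28). Since 3127^(−1) ≡ 3 (mod 28) (3127 ≡ 19 (mod 28)), t ≡ 3·14 ≡ 14 (mod 28). So x ≡ 2767 + 3127·14 = 46545 (mod 87556).
Unique solution in [0, 87556): x = 46545.

Final answer: x ≡ 46545 (mod 87556); the representative in [0, 87556) is 46545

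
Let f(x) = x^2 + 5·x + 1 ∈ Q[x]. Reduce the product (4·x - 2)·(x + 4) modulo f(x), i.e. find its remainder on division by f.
a · b ≡ -6·x - 12 (mod f(x))

First multiply in Q[x] without reducing: a · b = 4·x^2 + 14·x - 8. Now divide by f(x) = x^2 + 5·x + 1, eliminating the leading term at each step:
  leading term 4·x^2: subtract (4)·f(x) = 4·x^2 + 20·x + 4, leaving -6·x - 12
The degree is now < 2, so this is the remainder. Hence a · b ≡ -6·x - 12 in Q[x]/(f).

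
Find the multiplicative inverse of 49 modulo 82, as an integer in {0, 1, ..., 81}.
Apply the extended Euclidean algorithm to (82, 49), tracking rows (r, s, t) with s·82 + t·49 = r. Each division r_prev = q·r_cur + r_new produces the new row as (previous row) − q·(current row):
  row A: (82, 1, 0)   [1·82 + 0·49 = 82]
  row B: (49, 0, 1)   [0·82 + 1·49 = 49]
  82 = 1·49 + 33   → row C = row A − 1·row B = (33, 1, −1)   [check: 1·82 − 1·49 = 33]
  49 = 1·33 + 16   → row D = row B − 1·row C = (16, −1, 2)   [check: −1·82 + 2·49 = 16]
  33 = 2·16 + 1   → row E = row C − 2·row D = (1, 3, −5)   [check: 3·82 − 5·49 = 1]
  16 = 16·1 + 0   → remainder 0, stop. gcd = 1 (last nonzero row E).
The gcd is 1, so 49 is invertible mod 82. The last nonzero row gives 3·82 − 5·49 = 1, so t = −5. So 49^(−1) ≡ −5 ≡ 77 (mod 82). Verify: 49 · 77 = 3773 ≡ 1 (mod 82). ✓

Final answer: 49^(−1) ≡ 77 (mod 82)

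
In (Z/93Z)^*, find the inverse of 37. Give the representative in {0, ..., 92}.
Apply the extended Euclidean algorithm to (93, 37), tracking rows (r, s, t) with s·93 + t·37 = r. Each division r_prev = q·r_cur + r_new produces the new row as (previous row) − q·(current row):
  row A: (93, 1, 0)   [1·93 + 0·37 = 93]
  row B: (37, 0, 1)   [0·93 + 1·37 = 37]
  93 = 2·37 + 19   → row C = row A − 2·row B = (19, 1, −2)   [check: 1·93 − 2·37 = 19]
  37 = 1·19 + 18   → row D = row B − 1·row C = (18, −1, 3)   [check: −1·93 + 3·37 = 18]
  19 = 1·18 + 1   → row E = row C − 1·row D = (1, 2, −5)   [check: 2·93 − 5·37 = 1]
  18 = 18·1 + 0   → remainder 0, stop. gcd = 1 (last nonzero row E).
The gcd is 1, so 37 is invertible mod 93. The last nonzero row gives 2·93 − 5·37 = 1, so t = −5. So 37^(−1) ≡ −5 ≡ 88 (mod 93). Verify: 37 · 88 = 3256 ≡ 1 (mod 93). ✓

Final answer: 37^(−1) ≡ 88 (mod 93)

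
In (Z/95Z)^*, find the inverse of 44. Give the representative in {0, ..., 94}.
44^(−1) ≡ 54 (mod 95)

Apply the extended Euclidean algorithm to (95, 44), tracking rows (r, s, t) with s·95 + t·44 = r. Each division r_prev = q·r_cur + r_new produces the new row as (previous row) − q·(current row):
  row A: (95, 1, 0)   [1·95 + 0·44 = 95]
  row B: (44, 0, 1)   [0·95 + 1·44 = 44]
  95 = 2·44 + 7   → row C = row A − 2·row B = (7, 1, −2)   [check: 1·95 − 2·44 = 7]
  44 = 6·7 + 2   → row D = row B − 6·row C = (2, −6, 13)   [check: −6·95 + 13·44 = 2]
  7 = 3·2 + 1   → row E = row C − 3·row D = (1, 19, −41)   [check: 19·95 − 41·44 = 1]
  2 = 2·1 + 0   → remainder 0, stop. gcd = 1 (last nonzero row E).
The gcd is 1, so 44 is invertible mod 95. The last nonzero row gives 19·95 − 41·44 = 1, so t = −41. So 44^(−1) ≡ −41 ≡ 54 (mod 95). Verify: 44 · 54 = 2376 ≡ 1 (mod 95). ✓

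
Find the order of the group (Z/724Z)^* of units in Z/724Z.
(Z/724Z)^* consists of the classes a with gcd(a, 724) = 1, so its order is φ(724). φ is multiplicative, with φ(p^e) = p^e − p^(e−1). Factorise 724 = 2^2 · 181. Then
  φ(724) = (2^2 − 2^1) · (181 − 1) = 2 · 180 = 360.
Thus |(Z/724Z)^*| = 360.

Final answer: |(Z/724Z)^*| = 360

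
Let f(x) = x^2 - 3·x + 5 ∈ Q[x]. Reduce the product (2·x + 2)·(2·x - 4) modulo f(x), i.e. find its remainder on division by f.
a · b ≡ 8·x - 28 (mod f(x))

First multiply in Q[x] without reducing: a · b = 4·x^2 - 4·x - 8. Now divide by f(x) = x^2 - 3·x + 5, eliminating the leading term at each step:
  leading term 4·x^2: subtract (4)·f(x) = 4·x^2 - 12·x + 20, leaving 8·x - 28
The degree is now < 2, so this is the remainder. Hence a · b ≡ 8·x - 28 in Q[x]/(f).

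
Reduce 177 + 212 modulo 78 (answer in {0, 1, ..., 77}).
77

Reduce the summands first: 177 ≡ 21, 212 ≡ 56 (mod 78), so 177 + 212 ≡ 21 + 56 (mod 78). 21 + 56 = 77; 77 = 0·78 + 77, so (177 + 212) mod 78 = 77.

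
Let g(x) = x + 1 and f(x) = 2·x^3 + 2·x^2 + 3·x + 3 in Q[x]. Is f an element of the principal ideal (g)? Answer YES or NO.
In Q[x] the ideal (g) consists of all multiples of g, so f ∈ (g) iff g | f, i.e. iff the remainder of f on division by g is 0. Divide f by g (g is monic, so eliminate the leading term of the running remainder at each step):
  leading term 2·x^3: subtract (2·x^2)·g(x) = 2·x^3 + 2·x^2, leaving 3·x + 3
  leading term 3·x: subtract (3)·g(x) = 3·x + 3, leaving 0
The remainder is 0, so f(x) = g(x) · h(x) with h(x) = 2·x^2 + 3. Hence g | f, i.e. f ∈ (g).

Final answer: YES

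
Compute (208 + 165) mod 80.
Reduce the summands first: 208 ≡ 48, 165 ≡ 5 (mod 80), so 208 + 165 ≡ 48 + 5 (mod 80). 48 + 5 = 53; 53 = 0·80 + 53, so (208 + 165) mod 80 = 53.

Final answer: 53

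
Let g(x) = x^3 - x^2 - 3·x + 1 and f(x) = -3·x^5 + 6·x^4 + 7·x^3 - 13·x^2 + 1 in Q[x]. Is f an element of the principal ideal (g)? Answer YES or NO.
In Q[x] the ideal (g) consists of all multiples of g, so f ∈ (g) iff g | f, i.e. iff the remainder of f on division by g is 0. Divide f by g (g is monic, so eliminate the leading term of the running remainder at each step):
  leading term -3·x^5: subtract (-3·x^2)·g(x) = -3·x^5 + 3·x^4 + 9·x^3 - 3·x^2, leaving 3·x^4 - 2·x^3 - 10·x^2 + 1
  leading term 3·x^4: subtract (3·x)·g(x) = 3·x^4 - 3·x^3 - 9·x^2 + 3·x, leaving x^3 - x^2 - 3·x + 1
  leading term x^3: subtract (1)·g(x) = x^3 - x^2 - 3·x + 1, leaving 0
The remainder is 0, so f(x) = g(x) · h(x) with h(x) = -3·x^2 + 3·x + 1. Hence g | f, i.e. f ∈ (g).

Final answer: YES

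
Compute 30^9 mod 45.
0

Use repeated squaring. Binary(9) = 1001. Walk through the bits of the exponent 9 left-to-right: at each bit after the leading one, square the running value, then multiply by 30 if the bit is 1 (always reducing mod 45):
  bit 1 = 1 (leading): start with 30.
  bit 2 = 0: square 30^2 = 900 ≡ 0 (mod 45).
  bit 3 = 0: square 0^2 = 0 (mod 45).
  bit 4 = 1: square 0^2 = 0; bit is 1, so multiply 0·30 = 0 (mod 45).
Final value: 30^9 ≡ 0 (mod 45).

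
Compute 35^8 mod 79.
Use repeated squaring. Binary(8) = 1000. Walk through the bits of the exponent 8 left-to-right: at each bit after the leading one, square the running value, then multiply by 35 if the bit is 1 (always reducing mod 79):
  bit 1 = 1 (leading): start with 35.
  bit 2 = 0: square 35^2 = 1225 ≡ 40 (mod 79).
  bit 3 = 0: square 40^2 = 1600 ≡ 20 (mod 79).
  bit 4 = 0: square 20^2 = 400 ≡ 5 (mod 79).
Final value: 35^8 ≡ 5 (mod 79).

Final answer: 5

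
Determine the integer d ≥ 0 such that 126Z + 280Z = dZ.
(126, 280) = (14); d = 14

In the PID Z, (a, b) is generated by gcd(a, b). Compute gcd(280, 126) with the extended Euclidean algorithm, tracking rows (r, s, t) with s·280 + t·126 = r:
  row A: (280, 1, 0)   [1·280 + 0·126 = 280]
  row B: (126, 0, 1)   [0·280 + 1·126 = 126]
  280 = 2·126 + 28   → row C = row A − 2·row B = (28, 1, −2)   [check: 1·280 − 2·126 = 28]
  126 = 4·28 + 14   → row D = row B − 4·row C = (14, −4, 9)   [check: −4·280 + 9·126 = 14]
  28 = 2·14 + 0   → remainder 0, stop. gcd = 14 (last nonzero row D).
So gcd(126, 280) = 14, with Bézout identity −4·280 + 9·126 = 14. Containment (⊇): the Bézout identity exhibits 14 as an element of (126, 280), giving (14) ⊆ (126, 280). Containment (⊆): since 14 | 126 and 14 | 280 (126 = 14·9, 280 = 14·20), every Z-linear combination of 126 and 280 is divisible by 14, so (126, 280) ⊆ (14). Therefore (126, 280) = (14), d = 14.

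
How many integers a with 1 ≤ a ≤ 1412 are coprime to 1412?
The number of a ∈ {1, ..., 1412} with gcd(a, 1412) = 1 is by definition Euler's totient φ(1412). φ is multiplicative, with φ(p^e) = p^e − p^(e−1). Factorise 1412 = 2^2 · 353. Then
  φ(1412) = (2^2 − 2^1) · (353 − 1) = 2 · 352 = 704.
So there are 704 such integers.

Final answer: 704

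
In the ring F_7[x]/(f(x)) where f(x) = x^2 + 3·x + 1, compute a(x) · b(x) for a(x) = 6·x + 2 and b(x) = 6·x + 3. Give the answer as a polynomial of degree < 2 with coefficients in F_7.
a · b ≡ 6·x + 5 (mod f(x))

Multiply as integer polynomials: a · b = 36·x^2 + 30·x + 6. Reducing coefficients mod 7: a · b ≡ x^2 + 2·x + 6. Now divide by f(x) = x^2 + 3·x + 1 in F_7[x], eliminating the leading term at each step:
  leading term x^2: subtract (1)·f(x) = x^2 + 3·x + 1, leaving 6·x + 5 (coefficients mod 7)
The degree is now < 2, so this is the remainder. Hence a · b ≡ 6·x + 5 in F_7[x]/(f).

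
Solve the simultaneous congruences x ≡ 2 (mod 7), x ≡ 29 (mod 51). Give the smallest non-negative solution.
The moduli 7, 51 are pairwise coprime, so by the CRT there is a unique solution mod 7·51 = 357.
Solve by successive substitution. Start with x ≡ 2 (mod 7).
  Combine with x ≡ 29 (mod 51): write x = 2 + 7·t and require 2 + 7·t ≡ 29 (mod 51), i.e. 7·t ≡ 29 − 2 ≡ 27 (mod 51). Since 7^(−1) ≡ 22 (mod 51), t ≡ 22·27 ≡ 33 (mod 51). So x ≡ 2 + 7·33 = 233 (mod 357).
Unique solution in [0, 357): x = 233.

Final answer: x ≡ 233 (mod 357); the representative in [0, 357) is 233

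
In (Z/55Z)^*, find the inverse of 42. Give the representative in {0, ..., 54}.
42^(−1) ≡ 38 (mod 55)

Apply the extended Euclidean algorithm to (55, 42), tracking rows (r, s, t) with s·55 + t·42 = r. Each division r_prev = q·r_cur + r_new produces the new row as (previous row) − q·(current row):
  row A: (55, 1, 0)   [1·55 + 0·42 = 55]
  row B: (42, 0, 1)   [0·55 + 1·42 = 42]
  55 = 1·42 + 13   → row C = row A − 1·row B = (13, 1, −1)   [check: 1·55 − 1·42 = 13]
  42 = 3·13 + 3   → row D = row B − 3·row C = (3, −3, 4)   [check: −3·55 + 4·42 = 3]
  13 = 4·3 + 1   → row E = row C − 4·row D = (1, 13, −17)   [check: 13·55 − 17·42 = 1]
  3 = 3·1 + 0   → remainder 0, stop. gcd = 1 (last nonzero row E).
The gcd is 1, so 42 is invertible mod 55. The last nonzero row gives 13·55 − 17·42 = 1, so t = −17. So 42^(−1) ≡ −17 ≡ 38 (mod 55). Verify: 42 · 38 = 1596 ≡ 1 (mod 55). ✓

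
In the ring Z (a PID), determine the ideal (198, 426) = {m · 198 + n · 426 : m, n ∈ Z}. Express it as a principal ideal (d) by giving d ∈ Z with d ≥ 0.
(198, 426) = (6); d = 6

In the PID Z, (a, b) is generated by gcd(a, b). Compute gcd(426, 198) with the extended Euclidean algorithm, tracking rows (r, s, t) with s·426 + t·198 = r:
  row A: (426, 1, 0)   [1·426 + 0·198 = 426]
  row B: (198, 0, 1)   [0·426 + 1·198 = 198]
  426 = 2·198 + 30   → row C = row A − 2·row B = (30, 1, −2)   [check: 1·426 − 2·198 = 30]
  198 = 6·30 + 18   → row D = row B − 6·row C = (18, −6, 13)   [check: −6·426 + 13·198 = 18]
  30 = 1·18 + 12   → row E = row C − 1·row D = (12, 7, −15)   [check: 7·426 − 15·198 = 12]
  18 = 1·12 + 6   → row F = row D − 1·row E = (6, −13, 28)   [check: −13·426 + 28·198 = 6]
  12 = 2·6 + 0   → remainder 0, stop. gcd = 6 (last nonzero row F).
So gcd(198, 426) = 6, with Bézout identity −13·426 + 28·198 = 6. Containment (⊇): the Bézout identity exhibits 6 as an element of (198, 426), giving (6) ⊆ (198, 426). Containment (⊆): since 6 | 198 and 6 | 426 (198 = 6·33, 426 = 6·71), every Z-linear combination of 198 and 426 is divisible by 6, so (198, 426) ⊆ (6). Therefore (198, 426) = (6), d = 6.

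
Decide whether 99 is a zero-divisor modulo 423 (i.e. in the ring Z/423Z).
gcd(99, 423) = 9 > 1, so 99 is not a unit in Z/423Z. In Z/nZ every nonzero non-unit is a zero-divisor: explicitly, take b = 423/gcd = 47 ≠ 0 (mod 423); then 99·47 = 4653 = 11·423, i.e. 99·47 ≡ 0 (mod 423). So 99 is a zero-divisor.

Final answer: YES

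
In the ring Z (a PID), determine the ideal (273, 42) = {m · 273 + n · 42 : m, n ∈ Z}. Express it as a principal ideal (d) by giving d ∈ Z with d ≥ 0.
(273, 42) = (21); d = 21

In the PID Z, (a, b) is generated by gcd(a, b). Compute gcd(273, 42) with the extended Euclidean algorithm, tracking rows (r, s, t) with s·273 + t·42 = r:
  row A: (273, 1, 0)   [1·273 + 0·42 = 273]
  row B: (42, 0, 1)   [0·273 + 1·42 = 42]
  273 = 6·42 + 21   → row C = row A − 6·row B = (21, 1, −6)   [check: 1·273 − 6·42 = 21]
  42 = 2·21 + 0   → remainder 0, stop. gcd = 21 (last nonzero row C).
So gcd(273, 42) = 21, with Bézout identity 1·273 − 6·42 = 21. Containment (⊇): the Bézout identity exhibits 21 as an element of (273, 42), giving (21) ⊆ (273, 42). Containment (⊆): since 21 | 273 and 21 | 42 (273 = 21·13, 42 = 21·2), every Z-linear combination of 273 and 42 is divisible by 21, so (273, 42) ⊆ (21). Therefore (273, 42) = (21), d = 21.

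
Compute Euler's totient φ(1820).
φ(1820) = 576

φ is multiplicative, with φ(p^e) = p^e − p^(e−1). Factorise 1820 = 2^2 · 5 · 7 · 13. Then
  φ(1820) = (2^2 − 2^1) · (5 − 1) · (7 − 1) · (13 − 1) = 2 · 4 · 6 · 12 = 576.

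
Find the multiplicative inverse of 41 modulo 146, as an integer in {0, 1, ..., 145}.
Apply the extended Euclidean algorithm to (146, 41), tracking rows (r, s, t) with s·146 + t·41 = r. Each division r_prev = q·r_cur + r_new produces the new row as (previous row) − q·(current row):
  row A: (146, 1, 0)   [1·146 + 0·41 = 146]
  row B: (41, 0, 1)   [0·146 + 1·41 = 41]
  146 = 3·41 + 23   → row C = row A − 3·row B = (23, 1, −3)   [check: 1·146 − 3·41 = 23]
  41 = 1·23 + 18   → row D = row B − 1·row C = (18, −1, 4)   [check: −1·146 + 4·41 = 18]
  23 = 1·18 + 5   → row E = row C − 1·row D = (5, 2, −7)   [check: 2·146 − 7·41 = 5]
  18 = 3·5 + 3   → row F = row D − 3·row E = (3, −7, 25)   [check: −7·146 + 25·41 = 3]
  5 = 1·3 + 2   → row G = row E − 1·row F = (2, 9, −32)   [check: 9·146 − 32·41 = 2]
  3 = 1·2 + 1   → row H = row F − 1·row G = (1, −16, 57)   [check: −16·146 + 57·41 = 1]
  2 = 2·1 + 0   → remainder 0, stop. gcd = 1 (last nonzero row H).
The gcd is 1, so 41 is invertible mod 146. The last nonzero row gives −16·146 + 57·41 = 1, so t = 57. So 41^(−1) ≡ 57 (mod 146). Verify: 41 · 57 = 2337 ≡ 1 (mod 146). ✓

Final answer: 41^(−1) ≡ 57 (mod 146)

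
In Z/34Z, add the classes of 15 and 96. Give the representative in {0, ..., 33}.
9

Reduce the summands first: 96 ≡ 28 (mod 34), so 15 + 96 ≡ 15 + 28 (mod 34). 15 + 28 = 43; 43 = 1·34 + 9, so (15 + 96) mod 34 = 9.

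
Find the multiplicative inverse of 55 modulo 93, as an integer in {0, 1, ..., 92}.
Apply the extended Euclidean algorithm to (93, 55), tracking rows (r, s, t) with s·93 + t·55 = r. Each division r_prev = q·r_cur + r_new produces the new row as (previous row) − q·(current row):
  row A: (93, 1, 0)   [1·93 + 0·55 = 93]
  row B: (55, 0, 1)   [0·93 + 1·55 = 55]
  93 = 1·55 + 38   → row C = row A − 1·row B = (38, 1, −1)   [check: 1·93 − 1·55 = 38]
  55 = 1·38 + 17   → row D = row B − 1·row C = (17, −1, 2)   [check: −1·93 + 2·55 = 17]
  38 = 2·17 + 4   → row E = row C − 2·row D = (4, 3, −5)   [check: 3·93 − 5·55 = 4]
  17 = 4·4 + 1   → row F = row D − 4·row E = (1, −13, 22)   [check: −13·93 + 22·55 = 1]
  4 = 4·1 + 0   → remainder 0, stop. gcd = 1 (last nonzero row F).
The gcd is 1, so 55 is invertible mod 93. The last nonzero row gives −13·93 + 22·55 = 1, so t = 22. So 55^(−1) ≡ 22 (mod 93). Verify: 55 · 22 = 1210 ≡ 1 (mod 93). ✓

Final answer: 55^(−1) ≡ 22 (mod 93)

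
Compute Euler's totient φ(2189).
φ(2189) = 1980

φ is multiplicative, with φ(p^e) = p^e − p^(e−1). Factorise 2189 = 11 · 199. Then
  φ(2189) = (11 − 1) · (199 − 1) = 10 · 198 = 1980.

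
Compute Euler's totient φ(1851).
φ is multiplicative, with φ(p^e) = p^e − p^(e−1). Factorise 1851 = 3 · 617. Then
  φ(1851) = (3 − 1) · (617 − 1) = 2 · 616 = 1232.

Final answer: φ(1851) = 1232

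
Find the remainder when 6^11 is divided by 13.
Use repeated squaring. Binary(11) = 1011. Walk through the bits of the exponent 11 left-to-right: at each bit after the leading one, square the running value, then multiply by 6 if the bit is 1 (always reducing mod 13):
  bit 1 = 1 (leading): start with 6.
  bit 2 = 0: square 6^2 = 36 ≡ 10 (mod 13).
  bit 3 = 1: square 10^2 = 100 ≡ 9; bit is 1, so multiply 9·6 = 54 ≡ 2 (mod 13).
  bit 4 = 1: square 2^2 = 4; bit is 1, so multiply 4·6 = 24 ≡ 11 (mod 13).
Final value: 6^11 ≡ 11 (mod 13).

Final answer: 11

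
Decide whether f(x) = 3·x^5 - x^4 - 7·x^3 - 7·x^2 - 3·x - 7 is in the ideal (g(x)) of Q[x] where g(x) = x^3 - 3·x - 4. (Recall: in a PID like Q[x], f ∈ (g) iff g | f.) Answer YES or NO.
NO

In Q[x] the ideal (g) consists of all multiples of g, so f ∈ (g) iff g | f, i.e. iff the remainder of f on division by g is 0. Divide f by g (g is monic, so eliminate the leading term of the running remainder at each step):
  leading term 3·x^5: subtract (3·x^2)·g(x) = 3·x^5 - 9·x^3 - 12·x^2, leaving -x^4 + 2·x^3 + 5·x^2 - 3·x - 7
  leading term -x^4: subtract (-x)·g(x) = -x^4 + 3·x^2 + 4·x, leaving 2·x^3 + 2·x^2 - 7·x - 7
  leading term 2·x^3: subtract (2)·g(x) = 2·x^3 - 6·x - 8, leaving 2·x^2 - x + 1
The remainder r(x) = 2·x^2 - x + 1 ≠ 0 (and deg r < deg g), so g ∤ f, i.e. f ∉ (g).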